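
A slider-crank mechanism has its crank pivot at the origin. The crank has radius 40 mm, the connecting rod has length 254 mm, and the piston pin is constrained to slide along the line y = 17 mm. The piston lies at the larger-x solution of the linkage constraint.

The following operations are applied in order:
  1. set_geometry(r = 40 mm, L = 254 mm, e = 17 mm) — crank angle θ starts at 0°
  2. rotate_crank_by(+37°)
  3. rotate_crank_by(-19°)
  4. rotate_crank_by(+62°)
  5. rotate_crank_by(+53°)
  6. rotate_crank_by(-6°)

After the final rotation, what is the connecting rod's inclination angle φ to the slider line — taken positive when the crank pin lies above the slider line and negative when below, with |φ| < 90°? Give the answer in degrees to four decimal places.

set_geometry: r = 40 mm, L = 254 mm, e = 17 mm; θ ← 0°
rotate_crank_by(+37°): θ ← 0° +37° = 37°
rotate_crank_by(-19°): θ ← 37° -19° = 18°
rotate_crank_by(+62°): θ ← 18° +62° = 80°
rotate_crank_by(+53°): θ ← 80° +53° = 133°
rotate_crank_by(-6°): θ ← 133° -6° = 127°
crank pin P = (r cos θ, r sin θ) = (-24.072601, 31.945420)
h = r sin θ − e = 31.945420 − 17 = 14.945420
sin φ = h / L = 14.945420 / 254 = 0.05884024
φ = arcsin(0.05884024) = 3.373246°

3.3732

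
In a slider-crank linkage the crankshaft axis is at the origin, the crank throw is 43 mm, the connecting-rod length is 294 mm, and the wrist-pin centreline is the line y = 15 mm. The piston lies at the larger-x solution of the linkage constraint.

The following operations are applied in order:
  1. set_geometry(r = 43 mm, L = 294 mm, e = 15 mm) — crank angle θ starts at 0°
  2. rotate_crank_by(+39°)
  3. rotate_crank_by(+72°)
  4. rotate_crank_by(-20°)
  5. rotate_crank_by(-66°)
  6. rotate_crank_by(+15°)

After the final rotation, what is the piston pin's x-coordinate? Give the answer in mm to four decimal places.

326.6681

set_geometry: r = 43 mm, L = 294 mm, e = 15 mm; θ ← 0°
rotate_crank_by(+39°): θ ← 0° +39° = 39°
rotate_crank_by(+72°): θ ← 39° +72° = 111°
rotate_crank_by(-20°): θ ← 111° -20° = 91°
rotate_crank_by(-66°): θ ← 91° -66° = 25°
rotate_crank_by(+15°): θ ← 25° +15° = 40°
crank pin P = (r cos θ, r sin θ) = (32.939911, 27.639867)
h = r sin θ − e = 27.639867 − 15 = 12.639867
x = r cos θ + √(L² − h²) = 32.939911 + √(86436.0 − 159.7662) = 32.939911 + 293.728163 = 326.668074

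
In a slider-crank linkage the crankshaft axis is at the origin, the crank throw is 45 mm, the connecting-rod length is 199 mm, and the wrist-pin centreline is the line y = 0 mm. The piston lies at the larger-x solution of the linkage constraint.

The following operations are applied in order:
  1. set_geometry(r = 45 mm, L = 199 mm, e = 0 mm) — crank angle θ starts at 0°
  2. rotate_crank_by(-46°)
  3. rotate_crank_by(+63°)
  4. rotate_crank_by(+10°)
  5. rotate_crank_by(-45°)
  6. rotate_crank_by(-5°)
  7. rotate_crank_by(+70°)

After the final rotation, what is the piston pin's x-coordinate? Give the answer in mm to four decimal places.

set_geometry: r = 45 mm, L = 199 mm, e = 0 mm; θ ← 0°
rotate_crank_by(-46°): θ ← 0° -46° = -46°
rotate_crank_by(+63°): θ ← -46° +63° = 17°
rotate_crank_by(+10°): θ ← 17° +10° = 27°
rotate_crank_by(-45°): θ ← 27° -45° = -18°
rotate_crank_by(-5°): θ ← -18° -5° = -23°
rotate_crank_by(+70°): θ ← -23° +70° = 47°
crank pin P = (r cos θ, r sin θ) = (30.689926, 32.910917)
h = r sin θ − e = 32.910917 − 0 = 32.910917
x = r cos θ + √(L² − h²) = 30.689926 + √(39601.0 − 1083.1284) = 30.689926 + 196.259704 = 226.949631

226.9496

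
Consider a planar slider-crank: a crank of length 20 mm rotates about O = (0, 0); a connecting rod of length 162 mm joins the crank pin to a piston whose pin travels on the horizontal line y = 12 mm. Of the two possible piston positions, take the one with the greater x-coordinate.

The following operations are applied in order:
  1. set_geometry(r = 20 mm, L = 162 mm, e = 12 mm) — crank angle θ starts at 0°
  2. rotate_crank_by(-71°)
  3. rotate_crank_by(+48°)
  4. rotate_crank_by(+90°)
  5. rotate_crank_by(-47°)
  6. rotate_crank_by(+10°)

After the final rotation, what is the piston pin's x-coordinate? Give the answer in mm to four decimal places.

set_geometry: r = 20 mm, L = 162 mm, e = 12 mm; θ ← 0°
rotate_crank_by(-71°): θ ← 0° -71° = -71°
rotate_crank_by(+48°): θ ← -71° +48° = -23°
rotate_crank_by(+90°): θ ← -23° +90° = 67°
rotate_crank_by(-47°): θ ← 67° -47° = 20°
rotate_crank_by(+10°): θ ← 20° +10° = 30°
crank pin P = (r cos θ, r sin θ) = (17.320508, 10.000000)
h = r sin θ − e = 10.000000 − 12 = -2.000000
x = r cos θ + √(L² − h²) = 17.320508 + √(26244.0 − 4.0000) = 17.320508 + 161.987654 = 179.308162

179.3082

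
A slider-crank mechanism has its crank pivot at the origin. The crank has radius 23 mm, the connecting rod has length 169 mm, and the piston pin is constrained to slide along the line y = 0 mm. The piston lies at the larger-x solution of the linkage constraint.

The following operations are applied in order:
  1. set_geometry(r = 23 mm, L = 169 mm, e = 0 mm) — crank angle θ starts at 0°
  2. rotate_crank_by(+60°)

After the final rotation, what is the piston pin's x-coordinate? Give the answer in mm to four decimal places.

179.3221

set_geometry: r = 23 mm, L = 169 mm, e = 0 mm; θ ← 0°
rotate_crank_by(+60°): θ ← 0° +60° = 60°
crank pin P = (r cos θ, r sin θ) = (11.500000, 19.918584)
h = r sin θ − e = 19.918584 − 0 = 19.918584
x = r cos θ + √(L² − h²) = 11.500000 + √(28561.0 − 396.7500) = 11.500000 + 167.822078 = 179.322078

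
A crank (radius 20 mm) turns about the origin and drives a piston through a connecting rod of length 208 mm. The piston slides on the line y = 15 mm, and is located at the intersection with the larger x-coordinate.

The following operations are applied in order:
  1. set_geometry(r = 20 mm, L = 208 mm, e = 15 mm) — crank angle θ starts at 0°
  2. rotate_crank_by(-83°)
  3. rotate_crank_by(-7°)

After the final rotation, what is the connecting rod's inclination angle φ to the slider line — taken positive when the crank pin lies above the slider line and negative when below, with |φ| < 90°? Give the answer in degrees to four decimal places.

-9.6872

set_geometry: r = 20 mm, L = 208 mm, e = 15 mm; θ ← 0°
rotate_crank_by(-83°): θ ← 0° -83° = -83°
rotate_crank_by(-7°): θ ← -83° -7° = -90°
crank pin P = (r cos θ, r sin θ) = (0.000000, -20.000000)
h = r sin θ − e = -20.000000 − 15 = -35.000000
sin φ = h / L = -35.000000 / 208 = -0.16826923
φ = arcsin(-0.16826923) = -9.687204°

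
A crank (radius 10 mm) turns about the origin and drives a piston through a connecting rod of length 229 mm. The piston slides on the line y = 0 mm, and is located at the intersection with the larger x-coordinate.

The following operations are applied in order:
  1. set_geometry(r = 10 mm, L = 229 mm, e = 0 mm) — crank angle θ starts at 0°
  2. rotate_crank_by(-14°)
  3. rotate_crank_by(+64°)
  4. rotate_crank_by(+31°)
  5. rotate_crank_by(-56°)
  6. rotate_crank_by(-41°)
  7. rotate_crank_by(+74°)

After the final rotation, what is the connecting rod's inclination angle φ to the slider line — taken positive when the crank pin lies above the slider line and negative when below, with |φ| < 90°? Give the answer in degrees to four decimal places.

set_geometry: r = 10 mm, L = 229 mm, e = 0 mm; θ ← 0°
rotate_crank_by(-14°): θ ← 0° -14° = -14°
rotate_crank_by(+64°): θ ← -14° +64° = 50°
rotate_crank_by(+31°): θ ← 50° +31° = 81°
rotate_crank_by(-56°): θ ← 81° -56° = 25°
rotate_crank_by(-41°): θ ← 25° -41° = -16°
rotate_crank_by(+74°): θ ← -16° +74° = 58°
crank pin P = (r cos θ, r sin θ) = (5.299193, 8.480481)
h = r sin θ − e = 8.480481 − 0 = 8.480481
sin φ = h / L = 8.480481 / 229 = 0.03703267
φ = arcsin(0.03703267) = 2.122301°

2.1223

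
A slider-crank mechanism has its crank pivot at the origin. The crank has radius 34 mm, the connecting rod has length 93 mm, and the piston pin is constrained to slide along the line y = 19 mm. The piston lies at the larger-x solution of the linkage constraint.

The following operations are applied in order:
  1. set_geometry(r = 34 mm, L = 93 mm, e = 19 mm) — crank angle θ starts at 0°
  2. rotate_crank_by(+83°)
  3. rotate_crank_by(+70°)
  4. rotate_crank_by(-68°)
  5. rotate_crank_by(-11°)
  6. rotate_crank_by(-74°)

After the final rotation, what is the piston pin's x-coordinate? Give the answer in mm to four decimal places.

125.0385

set_geometry: r = 34 mm, L = 93 mm, e = 19 mm; θ ← 0°
rotate_crank_by(+83°): θ ← 0° +83° = 83°
rotate_crank_by(+70°): θ ← 83° +70° = 153°
rotate_crank_by(-68°): θ ← 153° -68° = 85°
rotate_crank_by(-11°): θ ← 85° -11° = 74°
rotate_crank_by(-74°): θ ← 74° -74° = 0°
crank pin P = (r cos θ, r sin θ) = (34.000000, 0.000000)
h = r sin θ − e = 0.000000 − 19 = -19.000000
x = r cos θ + √(L² − h²) = 34.000000 + √(8649.0 − 361.0000) = 34.000000 + 91.038453 = 125.038453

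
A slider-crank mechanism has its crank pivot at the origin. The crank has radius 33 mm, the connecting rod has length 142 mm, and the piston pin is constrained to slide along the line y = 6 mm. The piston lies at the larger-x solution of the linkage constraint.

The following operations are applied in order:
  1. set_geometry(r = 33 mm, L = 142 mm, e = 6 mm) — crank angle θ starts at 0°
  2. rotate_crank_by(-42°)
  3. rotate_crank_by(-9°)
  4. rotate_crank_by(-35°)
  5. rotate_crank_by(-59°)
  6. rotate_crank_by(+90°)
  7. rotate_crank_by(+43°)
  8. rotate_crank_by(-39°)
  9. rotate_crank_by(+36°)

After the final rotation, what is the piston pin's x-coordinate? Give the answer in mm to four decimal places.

set_geometry: r = 33 mm, L = 142 mm, e = 6 mm; θ ← 0°
rotate_crank_by(-42°): θ ← 0° -42° = -42°
rotate_crank_by(-9°): θ ← -42° -9° = -51°
rotate_crank_by(-35°): θ ← -51° -35° = -86°
rotate_crank_by(-59°): θ ← -86° -59° = -145°
rotate_crank_by(+90°): θ ← -145° +90° = -55°
rotate_crank_by(+43°): θ ← -55° +43° = -12°
rotate_crank_by(-39°): θ ← -12° -39° = -51°
rotate_crank_by(+36°): θ ← -51° +36° = -15°
crank pin P = (r cos θ, r sin θ) = (31.875552, -8.541028)
h = r sin θ − e = -8.541028 − 6 = -14.541028
x = r cos θ + √(L² − h²) = 31.875552 + √(20164.0 − 211.4415) = 31.875552 + 141.253526 = 173.129078

173.1291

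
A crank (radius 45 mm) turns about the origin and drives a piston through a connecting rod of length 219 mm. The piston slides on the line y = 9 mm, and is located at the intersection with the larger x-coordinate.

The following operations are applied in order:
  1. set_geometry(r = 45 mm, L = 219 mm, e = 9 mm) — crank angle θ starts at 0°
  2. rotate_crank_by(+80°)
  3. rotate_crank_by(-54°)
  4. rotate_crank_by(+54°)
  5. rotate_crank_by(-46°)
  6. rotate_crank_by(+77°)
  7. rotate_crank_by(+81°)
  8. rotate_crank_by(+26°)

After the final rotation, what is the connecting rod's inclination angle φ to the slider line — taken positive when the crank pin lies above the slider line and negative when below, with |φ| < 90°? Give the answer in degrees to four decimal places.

-9.6484

set_geometry: r = 45 mm, L = 219 mm, e = 9 mm; θ ← 0°
rotate_crank_by(+80°): θ ← 0° +80° = 80°
rotate_crank_by(-54°): θ ← 80° -54° = 26°
rotate_crank_by(+54°): θ ← 26° +54° = 80°
rotate_crank_by(-46°): θ ← 80° -46° = 34°
rotate_crank_by(+77°): θ ← 34° +77° = 111°
rotate_crank_by(+81°): θ ← 111° +81° = 192°
rotate_crank_by(+26°): θ ← 192° +26° = 218°
crank pin P = (r cos θ, r sin θ) = (-35.460484, -27.704766)
h = r sin θ − e = -27.704766 − 9 = -36.704766
sin φ = h / L = -36.704766 / 219 = -0.16760167
φ = arcsin(-0.16760167) = -9.648404°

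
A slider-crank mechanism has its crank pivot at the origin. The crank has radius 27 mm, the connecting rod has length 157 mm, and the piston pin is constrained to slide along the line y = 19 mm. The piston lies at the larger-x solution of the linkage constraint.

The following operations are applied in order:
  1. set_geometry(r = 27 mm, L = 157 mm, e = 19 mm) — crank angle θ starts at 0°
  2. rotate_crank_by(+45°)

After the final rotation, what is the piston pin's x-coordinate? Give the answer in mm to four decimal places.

176.0919

set_geometry: r = 27 mm, L = 157 mm, e = 19 mm; θ ← 0°
rotate_crank_by(+45°): θ ← 0° +45° = 45°
crank pin P = (r cos θ, r sin θ) = (19.091883, 19.091883)
h = r sin θ − e = 19.091883 − 19 = 0.091883
x = r cos θ + √(L² − h²) = 19.091883 + √(24649.0 − 0.0084) = 19.091883 + 156.999973 = 176.091856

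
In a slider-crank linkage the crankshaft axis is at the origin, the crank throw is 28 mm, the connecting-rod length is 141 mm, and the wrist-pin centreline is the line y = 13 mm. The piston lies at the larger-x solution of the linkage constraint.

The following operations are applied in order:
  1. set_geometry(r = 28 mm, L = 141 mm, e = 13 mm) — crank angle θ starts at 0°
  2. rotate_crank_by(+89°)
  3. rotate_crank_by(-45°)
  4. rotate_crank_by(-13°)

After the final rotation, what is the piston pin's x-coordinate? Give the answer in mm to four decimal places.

set_geometry: r = 28 mm, L = 141 mm, e = 13 mm; θ ← 0°
rotate_crank_by(+89°): θ ← 0° +89° = 89°
rotate_crank_by(-45°): θ ← 89° -45° = 44°
rotate_crank_by(-13°): θ ← 44° -13° = 31°
crank pin P = (r cos θ, r sin θ) = (24.000684, 14.421066)
h = r sin θ − e = 14.421066 − 13 = 1.421066
x = r cos θ + √(L² − h²) = 24.000684 + √(19881.0 − 2.0194) = 24.000684 + 140.992839 = 164.993523

164.9935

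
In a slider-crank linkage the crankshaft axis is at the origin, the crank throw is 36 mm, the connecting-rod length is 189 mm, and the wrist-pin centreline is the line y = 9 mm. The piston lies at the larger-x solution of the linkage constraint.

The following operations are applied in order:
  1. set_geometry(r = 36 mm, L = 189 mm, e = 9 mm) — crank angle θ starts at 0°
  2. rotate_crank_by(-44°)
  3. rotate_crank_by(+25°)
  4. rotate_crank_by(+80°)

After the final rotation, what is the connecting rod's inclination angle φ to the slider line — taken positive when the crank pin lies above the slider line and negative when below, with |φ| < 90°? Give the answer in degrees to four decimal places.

6.8330

set_geometry: r = 36 mm, L = 189 mm, e = 9 mm; θ ← 0°
rotate_crank_by(-44°): θ ← 0° -44° = -44°
rotate_crank_by(+25°): θ ← -44° +25° = -19°
rotate_crank_by(+80°): θ ← -19° +80° = 61°
crank pin P = (r cos θ, r sin θ) = (17.453146, 31.486309)
h = r sin θ − e = 31.486309 − 9 = 22.486309
sin φ = h / L = 22.486309 / 189 = 0.11897518
φ = arcsin(0.11897518) = 6.832961°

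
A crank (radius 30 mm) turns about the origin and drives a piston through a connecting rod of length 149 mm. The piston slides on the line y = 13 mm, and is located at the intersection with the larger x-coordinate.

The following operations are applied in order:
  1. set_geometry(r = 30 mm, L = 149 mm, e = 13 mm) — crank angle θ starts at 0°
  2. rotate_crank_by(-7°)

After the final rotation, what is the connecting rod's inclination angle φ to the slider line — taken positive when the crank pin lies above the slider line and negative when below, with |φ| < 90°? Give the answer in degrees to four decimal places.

-6.4183

set_geometry: r = 30 mm, L = 149 mm, e = 13 mm; θ ← 0°
rotate_crank_by(-7°): θ ← 0° -7° = -7°
crank pin P = (r cos θ, r sin θ) = (29.776385, -3.656080)
h = r sin θ − e = -3.656080 − 13 = -16.656080
sin φ = h / L = -16.656080 / 149 = -0.11178577
φ = arcsin(-0.11178577) = -6.418268°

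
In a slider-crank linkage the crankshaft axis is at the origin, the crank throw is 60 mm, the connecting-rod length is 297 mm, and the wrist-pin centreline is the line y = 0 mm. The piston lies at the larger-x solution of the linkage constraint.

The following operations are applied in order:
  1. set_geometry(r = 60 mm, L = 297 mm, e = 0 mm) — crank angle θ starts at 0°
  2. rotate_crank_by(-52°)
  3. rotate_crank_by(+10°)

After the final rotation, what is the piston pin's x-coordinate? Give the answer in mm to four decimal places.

338.8626

set_geometry: r = 60 mm, L = 297 mm, e = 0 mm; θ ← 0°
rotate_crank_by(-52°): θ ← 0° -52° = -52°
rotate_crank_by(+10°): θ ← -52° +10° = -42°
crank pin P = (r cos θ, r sin θ) = (44.588690, -40.147836)
h = r sin θ − e = -40.147836 − 0 = -40.147836
x = r cos θ + √(L² − h²) = 44.588690 + √(88209.0 − 1611.8488) = 44.588690 + 294.273939 = 338.862629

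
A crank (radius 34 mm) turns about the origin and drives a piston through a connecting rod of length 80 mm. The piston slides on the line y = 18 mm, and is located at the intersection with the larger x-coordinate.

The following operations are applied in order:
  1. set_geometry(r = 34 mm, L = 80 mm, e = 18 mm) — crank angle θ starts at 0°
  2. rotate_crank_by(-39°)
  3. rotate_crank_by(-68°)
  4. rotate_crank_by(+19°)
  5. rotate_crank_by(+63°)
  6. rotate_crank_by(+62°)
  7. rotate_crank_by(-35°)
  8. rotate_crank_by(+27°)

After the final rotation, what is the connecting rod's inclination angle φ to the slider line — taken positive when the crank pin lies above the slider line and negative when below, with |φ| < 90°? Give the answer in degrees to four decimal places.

set_geometry: r = 34 mm, L = 80 mm, e = 18 mm; θ ← 0°
rotate_crank_by(-39°): θ ← 0° -39° = -39°
rotate_crank_by(-68°): θ ← -39° -68° = -107°
rotate_crank_by(+19°): θ ← -107° +19° = -88°
rotate_crank_by(+63°): θ ← -88° +63° = -25°
rotate_crank_by(+62°): θ ← -25° +62° = 37°
rotate_crank_by(-35°): θ ← 37° -35° = 2°
rotate_crank_by(+27°): θ ← 2° +27° = 29°
crank pin P = (r cos θ, r sin θ) = (29.737070, 16.483527)
h = r sin θ − e = 16.483527 − 18 = -1.516473
sin φ = h / L = -1.516473 / 80 = -0.01895591
φ = arcsin(-0.01895591) = -1.086159°

-1.0862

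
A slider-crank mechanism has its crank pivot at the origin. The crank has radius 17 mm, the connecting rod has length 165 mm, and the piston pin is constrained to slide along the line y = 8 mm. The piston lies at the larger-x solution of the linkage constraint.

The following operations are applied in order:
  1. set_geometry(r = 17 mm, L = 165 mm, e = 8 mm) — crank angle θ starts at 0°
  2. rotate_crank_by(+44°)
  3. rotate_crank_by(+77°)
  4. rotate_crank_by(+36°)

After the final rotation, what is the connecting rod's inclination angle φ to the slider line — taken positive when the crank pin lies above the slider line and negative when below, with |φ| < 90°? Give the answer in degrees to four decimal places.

set_geometry: r = 17 mm, L = 165 mm, e = 8 mm; θ ← 0°
rotate_crank_by(+44°): θ ← 0° +44° = 44°
rotate_crank_by(+77°): θ ← 44° +77° = 121°
rotate_crank_by(+36°): θ ← 121° +36° = 157°
crank pin P = (r cos θ, r sin θ) = (-15.648583, 6.642429)
h = r sin θ − e = 6.642429 − 8 = -1.357571
sin φ = h / L = -1.357571 / 165 = -0.00822770
φ = arcsin(-0.00822770) = -0.471418°

-0.4714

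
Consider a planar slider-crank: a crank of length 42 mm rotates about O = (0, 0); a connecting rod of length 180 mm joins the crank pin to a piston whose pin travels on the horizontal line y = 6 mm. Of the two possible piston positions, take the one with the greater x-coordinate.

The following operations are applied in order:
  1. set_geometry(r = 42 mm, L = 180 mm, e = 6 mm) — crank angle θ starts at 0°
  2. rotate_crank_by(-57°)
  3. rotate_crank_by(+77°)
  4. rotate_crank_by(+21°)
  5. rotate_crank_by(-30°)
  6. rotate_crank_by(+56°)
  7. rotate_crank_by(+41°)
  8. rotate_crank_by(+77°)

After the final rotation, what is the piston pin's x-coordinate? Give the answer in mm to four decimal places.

137.9004

set_geometry: r = 42 mm, L = 180 mm, e = 6 mm; θ ← 0°
rotate_crank_by(-57°): θ ← 0° -57° = -57°
rotate_crank_by(+77°): θ ← -57° +77° = 20°
rotate_crank_by(+21°): θ ← 20° +21° = 41°
rotate_crank_by(-30°): θ ← 41° -30° = 11°
rotate_crank_by(+56°): θ ← 11° +56° = 67°
rotate_crank_by(+41°): θ ← 67° +41° = 108°
rotate_crank_by(+77°): θ ← 108° +77° = 185°
crank pin P = (r cos θ, r sin θ) = (-41.840177, -3.660541)
h = r sin θ − e = -3.660541 − 6 = -9.660541
x = r cos θ + √(L² − h²) = -41.840177 + √(32400.0 − 93.3261) = -41.840177 + 179.740574 = 137.900397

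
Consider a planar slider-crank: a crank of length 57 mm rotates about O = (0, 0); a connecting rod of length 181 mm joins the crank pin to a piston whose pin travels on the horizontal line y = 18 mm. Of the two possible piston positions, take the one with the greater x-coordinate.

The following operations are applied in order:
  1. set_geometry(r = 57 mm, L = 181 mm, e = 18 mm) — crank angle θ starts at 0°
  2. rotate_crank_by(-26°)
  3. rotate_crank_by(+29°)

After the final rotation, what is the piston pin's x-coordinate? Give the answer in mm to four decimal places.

set_geometry: r = 57 mm, L = 181 mm, e = 18 mm; θ ← 0°
rotate_crank_by(-26°): θ ← 0° -26° = -26°
rotate_crank_by(+29°): θ ← -26° +29° = 3°
crank pin P = (r cos θ, r sin θ) = (56.921883, 2.983150)
h = r sin θ − e = 2.983150 − 18 = -15.016850
x = r cos θ + √(L² − h²) = 56.921883 + √(32761.0 − 225.5058) = 56.921883 + 180.375980 = 237.297864

237.2979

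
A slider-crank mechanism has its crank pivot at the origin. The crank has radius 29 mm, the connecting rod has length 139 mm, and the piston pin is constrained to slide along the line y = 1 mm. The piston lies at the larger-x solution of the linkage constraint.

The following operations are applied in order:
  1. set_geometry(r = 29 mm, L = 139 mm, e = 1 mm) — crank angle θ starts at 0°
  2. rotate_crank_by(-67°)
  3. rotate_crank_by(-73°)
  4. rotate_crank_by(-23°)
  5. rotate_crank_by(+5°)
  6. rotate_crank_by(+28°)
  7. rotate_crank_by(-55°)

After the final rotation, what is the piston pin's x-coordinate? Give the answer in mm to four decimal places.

110.1020

set_geometry: r = 29 mm, L = 139 mm, e = 1 mm; θ ← 0°
rotate_crank_by(-67°): θ ← 0° -67° = -67°
rotate_crank_by(-73°): θ ← -67° -73° = -140°
rotate_crank_by(-23°): θ ← -140° -23° = -163°
rotate_crank_by(+5°): θ ← -163° +5° = -158°
rotate_crank_by(+28°): θ ← -158° +28° = -130°
rotate_crank_by(-55°): θ ← -130° -55° = -185°
crank pin P = (r cos θ, r sin θ) = (-28.889646, 2.527517)
h = r sin θ − e = 2.527517 − 1 = 1.527517
x = r cos θ + √(L² − h²) = -28.889646 + √(19321.0 − 2.3333) = -28.889646 + 138.991607 = 110.101960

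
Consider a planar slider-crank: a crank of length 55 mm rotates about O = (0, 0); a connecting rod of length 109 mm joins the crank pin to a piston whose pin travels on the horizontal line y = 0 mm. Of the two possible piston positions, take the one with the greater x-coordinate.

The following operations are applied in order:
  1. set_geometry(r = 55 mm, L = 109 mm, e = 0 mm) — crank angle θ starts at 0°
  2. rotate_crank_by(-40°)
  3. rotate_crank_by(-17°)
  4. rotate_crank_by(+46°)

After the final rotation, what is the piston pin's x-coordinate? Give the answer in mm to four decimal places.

set_geometry: r = 55 mm, L = 109 mm, e = 0 mm; θ ← 0°
rotate_crank_by(-40°): θ ← 0° -40° = -40°
rotate_crank_by(-17°): θ ← -40° -17° = -57°
rotate_crank_by(+46°): θ ← -57° +46° = -11°
crank pin P = (r cos θ, r sin θ) = (53.989495, -10.494495)
h = r sin θ − e = -10.494495 − 0 = -10.494495
x = r cos θ + √(L² − h²) = 53.989495 + √(11881.0 − 110.1344) = 53.989495 + 108.493620 = 162.483115

162.4831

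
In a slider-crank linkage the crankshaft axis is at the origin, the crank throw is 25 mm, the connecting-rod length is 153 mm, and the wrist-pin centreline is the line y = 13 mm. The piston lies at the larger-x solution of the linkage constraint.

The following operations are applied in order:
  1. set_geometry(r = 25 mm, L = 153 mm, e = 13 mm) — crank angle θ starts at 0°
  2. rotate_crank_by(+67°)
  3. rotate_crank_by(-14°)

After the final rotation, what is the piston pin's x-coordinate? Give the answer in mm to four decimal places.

set_geometry: r = 25 mm, L = 153 mm, e = 13 mm; θ ← 0°
rotate_crank_by(+67°): θ ← 0° +67° = 67°
rotate_crank_by(-14°): θ ← 67° -14° = 53°
crank pin P = (r cos θ, r sin θ) = (15.045376, 19.965888)
h = r sin θ − e = 19.965888 − 13 = 6.965888
x = r cos θ + √(L² − h²) = 15.045376 + √(23409.0 − 48.5236) = 15.045376 + 152.841344 = 167.886719

167.8867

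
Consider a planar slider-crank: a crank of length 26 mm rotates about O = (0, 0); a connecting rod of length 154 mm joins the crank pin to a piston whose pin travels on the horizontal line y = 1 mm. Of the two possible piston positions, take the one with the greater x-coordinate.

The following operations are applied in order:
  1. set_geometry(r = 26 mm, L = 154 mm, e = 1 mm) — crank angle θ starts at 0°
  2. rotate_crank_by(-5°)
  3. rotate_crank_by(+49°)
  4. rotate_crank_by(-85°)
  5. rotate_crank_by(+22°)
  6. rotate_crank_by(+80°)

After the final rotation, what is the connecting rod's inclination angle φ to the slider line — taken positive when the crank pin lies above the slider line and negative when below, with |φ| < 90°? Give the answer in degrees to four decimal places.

8.1155

set_geometry: r = 26 mm, L = 154 mm, e = 1 mm; θ ← 0°
rotate_crank_by(-5°): θ ← 0° -5° = -5°
rotate_crank_by(+49°): θ ← -5° +49° = 44°
rotate_crank_by(-85°): θ ← 44° -85° = -41°
rotate_crank_by(+22°): θ ← -41° +22° = -19°
rotate_crank_by(+80°): θ ← -19° +80° = 61°
crank pin P = (r cos θ, r sin θ) = (12.605050, 22.740112)
h = r sin θ − e = 22.740112 − 1 = 21.740112
sin φ = h / L = 21.740112 / 154 = 0.14116956
φ = arcsin(0.14116956) = 8.115529°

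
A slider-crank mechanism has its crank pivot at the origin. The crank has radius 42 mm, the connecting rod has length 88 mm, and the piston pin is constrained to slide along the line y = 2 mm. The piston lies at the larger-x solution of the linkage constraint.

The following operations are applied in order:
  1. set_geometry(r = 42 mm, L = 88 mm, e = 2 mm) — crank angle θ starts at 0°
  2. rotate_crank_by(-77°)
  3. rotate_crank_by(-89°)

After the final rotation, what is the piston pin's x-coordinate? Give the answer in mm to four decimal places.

46.4033

set_geometry: r = 42 mm, L = 88 mm, e = 2 mm; θ ← 0°
rotate_crank_by(-77°): θ ← 0° -77° = -77°
rotate_crank_by(-89°): θ ← -77° -89° = -166°
crank pin P = (r cos θ, r sin θ) = (-40.752421, -10.160720)
h = r sin θ − e = -10.160720 − 2 = -12.160720
x = r cos θ + √(L² − h²) = -40.752421 + √(7744.0 − 147.8831) = -40.752421 + 87.155705 = 46.403284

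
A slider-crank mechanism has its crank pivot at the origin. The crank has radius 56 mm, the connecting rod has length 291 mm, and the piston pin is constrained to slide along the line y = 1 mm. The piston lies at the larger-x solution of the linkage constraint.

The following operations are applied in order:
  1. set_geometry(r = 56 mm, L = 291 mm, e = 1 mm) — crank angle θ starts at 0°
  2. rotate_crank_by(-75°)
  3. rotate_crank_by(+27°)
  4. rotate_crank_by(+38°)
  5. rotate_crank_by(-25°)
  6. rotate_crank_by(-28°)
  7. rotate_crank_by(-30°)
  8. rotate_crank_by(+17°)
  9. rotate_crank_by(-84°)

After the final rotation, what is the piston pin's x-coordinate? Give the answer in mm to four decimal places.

set_geometry: r = 56 mm, L = 291 mm, e = 1 mm; θ ← 0°
rotate_crank_by(-75°): θ ← 0° -75° = -75°
rotate_crank_by(+27°): θ ← -75° +27° = -48°
rotate_crank_by(+38°): θ ← -48° +38° = -10°
rotate_crank_by(-25°): θ ← -10° -25° = -35°
rotate_crank_by(-28°): θ ← -35° -28° = -63°
rotate_crank_by(-30°): θ ← -63° -30° = -93°
rotate_crank_by(+17°): θ ← -93° +17° = -76°
rotate_crank_by(-84°): θ ← -76° -84° = -160°
crank pin P = (r cos θ, r sin θ) = (-52.622787, -19.153128)
h = r sin θ − e = -19.153128 − 1 = -20.153128
x = r cos θ + √(L² − h²) = -52.622787 + √(84681.0 − 406.1486) = -52.622787 + 290.301311 = 237.678525

237.6785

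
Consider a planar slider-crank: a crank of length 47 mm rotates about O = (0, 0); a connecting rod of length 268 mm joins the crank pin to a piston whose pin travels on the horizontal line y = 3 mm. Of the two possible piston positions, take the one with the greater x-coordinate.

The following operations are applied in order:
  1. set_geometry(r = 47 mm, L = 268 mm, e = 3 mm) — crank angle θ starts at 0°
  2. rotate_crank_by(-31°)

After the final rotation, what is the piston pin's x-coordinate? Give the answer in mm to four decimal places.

set_geometry: r = 47 mm, L = 268 mm, e = 3 mm; θ ← 0°
rotate_crank_by(-31°): θ ← 0° -31° = -31°
crank pin P = (r cos θ, r sin θ) = (40.286863, -24.206790)
h = r sin θ − e = -24.206790 − 3 = -27.206790
x = r cos θ + √(L² − h²) = 40.286863 + √(71824.0 − 740.2094) = 40.286863 + 266.615436 = 306.902299

306.9023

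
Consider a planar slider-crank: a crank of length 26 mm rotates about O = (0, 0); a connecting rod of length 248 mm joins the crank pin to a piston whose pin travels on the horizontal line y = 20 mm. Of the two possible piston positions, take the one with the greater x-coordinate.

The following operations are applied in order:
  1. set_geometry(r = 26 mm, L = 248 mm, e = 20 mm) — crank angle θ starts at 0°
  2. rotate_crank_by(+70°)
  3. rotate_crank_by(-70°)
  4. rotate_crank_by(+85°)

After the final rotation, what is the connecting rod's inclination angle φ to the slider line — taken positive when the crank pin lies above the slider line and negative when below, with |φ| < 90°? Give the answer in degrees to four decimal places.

1.3635

set_geometry: r = 26 mm, L = 248 mm, e = 20 mm; θ ← 0°
rotate_crank_by(+70°): θ ← 0° +70° = 70°
rotate_crank_by(-70°): θ ← 70° -70° = 0°
rotate_crank_by(+85°): θ ← 0° +85° = 85°
crank pin P = (r cos θ, r sin θ) = (2.266049, 25.901062)
h = r sin θ − e = 25.901062 − 20 = 5.901062
sin φ = h / L = 5.901062 / 248 = 0.02379461
φ = arcsin(0.02379461) = 1.363459°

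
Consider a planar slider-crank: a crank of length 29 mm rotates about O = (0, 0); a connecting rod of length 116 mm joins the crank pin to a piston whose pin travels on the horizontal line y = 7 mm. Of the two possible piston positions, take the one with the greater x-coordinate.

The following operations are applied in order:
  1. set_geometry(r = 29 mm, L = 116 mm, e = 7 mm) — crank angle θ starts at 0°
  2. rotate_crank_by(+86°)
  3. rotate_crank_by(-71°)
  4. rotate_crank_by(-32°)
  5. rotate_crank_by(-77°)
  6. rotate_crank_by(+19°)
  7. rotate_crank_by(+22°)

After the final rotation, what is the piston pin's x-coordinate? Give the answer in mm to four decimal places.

set_geometry: r = 29 mm, L = 116 mm, e = 7 mm; θ ← 0°
rotate_crank_by(+86°): θ ← 0° +86° = 86°
rotate_crank_by(-71°): θ ← 86° -71° = 15°
rotate_crank_by(-32°): θ ← 15° -32° = -17°
rotate_crank_by(-77°): θ ← -17° -77° = -94°
rotate_crank_by(+19°): θ ← -94° +19° = -75°
rotate_crank_by(+22°): θ ← -75° +22° = -53°
crank pin P = (r cos θ, r sin θ) = (17.452636, -23.160430)
h = r sin θ − e = -23.160430 − 7 = -30.160430
x = r cos θ + √(L² − h²) = 17.452636 + √(13456.0 − 909.6515) = 17.452636 + 112.010484 = 129.463119

129.4631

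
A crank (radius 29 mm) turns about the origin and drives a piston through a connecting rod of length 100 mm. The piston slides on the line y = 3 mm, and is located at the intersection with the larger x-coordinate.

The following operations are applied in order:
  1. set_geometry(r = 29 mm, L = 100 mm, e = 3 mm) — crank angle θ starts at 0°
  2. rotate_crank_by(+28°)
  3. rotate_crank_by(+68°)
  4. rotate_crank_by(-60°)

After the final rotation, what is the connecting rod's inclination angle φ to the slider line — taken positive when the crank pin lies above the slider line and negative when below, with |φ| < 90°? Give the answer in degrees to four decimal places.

set_geometry: r = 29 mm, L = 100 mm, e = 3 mm; θ ← 0°
rotate_crank_by(+28°): θ ← 0° +28° = 28°
rotate_crank_by(+68°): θ ← 28° +68° = 96°
rotate_crank_by(-60°): θ ← 96° -60° = 36°
crank pin P = (r cos θ, r sin θ) = (23.461493, 17.045772)
h = r sin θ − e = 17.045772 − 3 = 14.045772
sin φ = h / L = 14.045772 / 100 = 0.14045772
φ = arcsin(0.14045772) = 8.074334°

8.0743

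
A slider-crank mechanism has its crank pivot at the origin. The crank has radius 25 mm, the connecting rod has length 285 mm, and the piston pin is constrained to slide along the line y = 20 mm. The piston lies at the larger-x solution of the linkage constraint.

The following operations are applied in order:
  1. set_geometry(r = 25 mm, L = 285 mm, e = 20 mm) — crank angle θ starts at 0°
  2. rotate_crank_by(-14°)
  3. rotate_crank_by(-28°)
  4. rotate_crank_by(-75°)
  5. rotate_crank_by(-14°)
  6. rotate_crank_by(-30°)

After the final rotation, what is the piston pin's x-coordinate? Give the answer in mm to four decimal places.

259.9695

set_geometry: r = 25 mm, L = 285 mm, e = 20 mm; θ ← 0°
rotate_crank_by(-14°): θ ← 0° -14° = -14°
rotate_crank_by(-28°): θ ← -14° -28° = -42°
rotate_crank_by(-75°): θ ← -42° -75° = -117°
rotate_crank_by(-14°): θ ← -117° -14° = -131°
rotate_crank_by(-30°): θ ← -131° -30° = -161°
crank pin P = (r cos θ, r sin θ) = (-23.637964, -8.139204)
h = r sin θ − e = -8.139204 − 20 = -28.139204
x = r cos θ + √(L² − h²) = -23.637964 + √(81225.0 − 791.8148) = -23.637964 + 283.607449 = 259.969485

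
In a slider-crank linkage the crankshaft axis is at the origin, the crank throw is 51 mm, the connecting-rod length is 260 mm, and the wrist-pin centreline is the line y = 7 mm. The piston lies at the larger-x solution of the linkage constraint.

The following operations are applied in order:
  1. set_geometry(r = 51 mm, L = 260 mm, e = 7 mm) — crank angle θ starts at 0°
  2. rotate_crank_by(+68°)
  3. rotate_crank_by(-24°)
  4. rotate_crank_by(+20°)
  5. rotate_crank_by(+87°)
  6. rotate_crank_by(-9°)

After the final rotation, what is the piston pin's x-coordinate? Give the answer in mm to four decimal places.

218.6641

set_geometry: r = 51 mm, L = 260 mm, e = 7 mm; θ ← 0°
rotate_crank_by(+68°): θ ← 0° +68° = 68°
rotate_crank_by(-24°): θ ← 68° -24° = 44°
rotate_crank_by(+20°): θ ← 44° +20° = 64°
rotate_crank_by(+87°): θ ← 64° +87° = 151°
rotate_crank_by(-9°): θ ← 151° -9° = 142°
crank pin P = (r cos θ, r sin θ) = (-40.188548, 31.398735)
h = r sin θ − e = 31.398735 − 7 = 24.398735
x = r cos θ + √(L² − h²) = -40.188548 + √(67600.0 − 595.2983) = -40.188548 + 258.852664 = 218.664116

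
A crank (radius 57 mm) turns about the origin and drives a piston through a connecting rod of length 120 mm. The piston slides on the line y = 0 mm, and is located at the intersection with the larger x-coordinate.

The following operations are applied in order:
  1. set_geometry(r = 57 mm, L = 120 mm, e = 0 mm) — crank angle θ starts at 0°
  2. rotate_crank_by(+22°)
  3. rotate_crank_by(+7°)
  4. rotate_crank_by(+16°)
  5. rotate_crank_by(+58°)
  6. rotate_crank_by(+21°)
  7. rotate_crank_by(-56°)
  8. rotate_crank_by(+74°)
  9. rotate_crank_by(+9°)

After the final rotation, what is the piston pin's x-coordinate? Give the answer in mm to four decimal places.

set_geometry: r = 57 mm, L = 120 mm, e = 0 mm; θ ← 0°
rotate_crank_by(+22°): θ ← 0° +22° = 22°
rotate_crank_by(+7°): θ ← 22° +7° = 29°
rotate_crank_by(+16°): θ ← 29° +16° = 45°
rotate_crank_by(+58°): θ ← 45° +58° = 103°
rotate_crank_by(+21°): θ ← 103° +21° = 124°
rotate_crank_by(-56°): θ ← 124° -56° = 68°
rotate_crank_by(+74°): θ ← 68° +74° = 142°
rotate_crank_by(+9°): θ ← 142° +9° = 151°
crank pin P = (r cos θ, r sin θ) = (-49.853323, 27.634148)
h = r sin θ − e = 27.634148 − 0 = 27.634148
x = r cos θ + √(L² − h²) = -49.853323 + √(14400.0 − 763.6462) = -49.853323 + 116.774800 = 66.921476

66.9215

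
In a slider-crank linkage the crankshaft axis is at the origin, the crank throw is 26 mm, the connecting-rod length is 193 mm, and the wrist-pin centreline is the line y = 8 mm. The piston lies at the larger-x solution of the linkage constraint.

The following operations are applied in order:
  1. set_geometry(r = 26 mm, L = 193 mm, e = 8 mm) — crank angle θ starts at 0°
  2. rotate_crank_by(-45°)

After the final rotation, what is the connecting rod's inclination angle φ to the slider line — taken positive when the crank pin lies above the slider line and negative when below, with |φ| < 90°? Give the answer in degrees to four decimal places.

set_geometry: r = 26 mm, L = 193 mm, e = 8 mm; θ ← 0°
rotate_crank_by(-45°): θ ← 0° -45° = -45°
crank pin P = (r cos θ, r sin θ) = (18.384776, -18.384776)
h = r sin θ − e = -18.384776 − 8 = -26.384776
sin φ = h / L = -26.384776 / 193 = -0.13670869
φ = arcsin(-0.13670869) = -7.857437°

-7.8574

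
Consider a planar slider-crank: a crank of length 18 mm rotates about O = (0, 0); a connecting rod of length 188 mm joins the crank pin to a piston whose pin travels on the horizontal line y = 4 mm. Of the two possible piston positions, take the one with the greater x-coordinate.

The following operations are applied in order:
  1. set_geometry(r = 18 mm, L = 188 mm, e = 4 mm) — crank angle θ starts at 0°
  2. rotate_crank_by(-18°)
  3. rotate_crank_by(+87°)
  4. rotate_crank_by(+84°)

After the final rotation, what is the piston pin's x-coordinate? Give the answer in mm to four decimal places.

171.9156

set_geometry: r = 18 mm, L = 188 mm, e = 4 mm; θ ← 0°
rotate_crank_by(-18°): θ ← 0° -18° = -18°
rotate_crank_by(+87°): θ ← -18° +87° = 69°
rotate_crank_by(+84°): θ ← 69° +84° = 153°
crank pin P = (r cos θ, r sin θ) = (-16.038117, 8.171829)
h = r sin θ − e = 8.171829 − 4 = 4.171829
x = r cos θ + √(L² − h²) = -16.038117 + √(35344.0 − 17.4042) = -16.038117 + 187.953707 = 171.915589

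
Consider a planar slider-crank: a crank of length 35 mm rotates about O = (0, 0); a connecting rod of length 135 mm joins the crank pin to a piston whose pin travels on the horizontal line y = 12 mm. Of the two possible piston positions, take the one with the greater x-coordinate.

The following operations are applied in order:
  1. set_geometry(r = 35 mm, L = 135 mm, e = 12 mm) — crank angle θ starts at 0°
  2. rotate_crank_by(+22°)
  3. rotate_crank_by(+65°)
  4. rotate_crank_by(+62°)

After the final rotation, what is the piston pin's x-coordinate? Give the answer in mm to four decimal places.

set_geometry: r = 35 mm, L = 135 mm, e = 12 mm; θ ← 0°
rotate_crank_by(+22°): θ ← 0° +22° = 22°
rotate_crank_by(+65°): θ ← 22° +65° = 87°
rotate_crank_by(+62°): θ ← 87° +62° = 149°
crank pin P = (r cos θ, r sin θ) = (-30.000856, 18.026333)
h = r sin θ − e = 18.026333 − 12 = 6.026333
x = r cos θ + √(L² − h²) = -30.000856 + √(18225.0 − 36.3167) = -30.000856 + 134.865427 = 104.864571

104.8646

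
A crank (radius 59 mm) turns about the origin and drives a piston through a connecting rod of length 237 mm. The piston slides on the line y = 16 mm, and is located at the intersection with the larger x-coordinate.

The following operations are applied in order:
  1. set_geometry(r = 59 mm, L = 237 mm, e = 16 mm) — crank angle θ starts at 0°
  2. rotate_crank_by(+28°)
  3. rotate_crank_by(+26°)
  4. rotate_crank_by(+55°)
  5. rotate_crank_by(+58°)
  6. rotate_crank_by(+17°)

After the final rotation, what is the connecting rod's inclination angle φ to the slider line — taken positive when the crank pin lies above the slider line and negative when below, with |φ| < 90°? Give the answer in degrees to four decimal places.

-4.8689

set_geometry: r = 59 mm, L = 237 mm, e = 16 mm; θ ← 0°
rotate_crank_by(+28°): θ ← 0° +28° = 28°
rotate_crank_by(+26°): θ ← 28° +26° = 54°
rotate_crank_by(+55°): θ ← 54° +55° = 109°
rotate_crank_by(+58°): θ ← 109° +58° = 167°
rotate_crank_by(+17°): θ ← 167° +17° = 184°
crank pin P = (r cos θ, r sin θ) = (-58.856279, -4.115632)
h = r sin θ − e = -4.115632 − 16 = -20.115632
sin φ = h / L = -20.115632 / 237 = -0.08487608
φ = arcsin(-0.08487608) = -4.868899°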